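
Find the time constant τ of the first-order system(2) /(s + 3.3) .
First-order system: τ = -1/pole. Pole = -3.3. τ = -1/(-3.3) = 0.303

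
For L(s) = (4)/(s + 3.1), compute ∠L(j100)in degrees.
Substitute s = j*100: L(j100) = 0.00123881 - 0.0399616j.
∠L(j100) = atan2(Im, Re) = atan2(-0.0399616, 0.00123881) = -88.22°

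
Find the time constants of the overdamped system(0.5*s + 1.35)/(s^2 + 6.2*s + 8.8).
Overdamped: real poles at -4, -2.2. τ = -1/pole → τ₁ = 0.25, τ₂ = 0.4545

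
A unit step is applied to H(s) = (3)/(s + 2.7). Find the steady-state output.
FVT: lim_{t→∞} y(t) = lim_{s→0} s*Y(s) where Y(s) = H(s)/s.
= lim_{s→0} H(s) = H(0) = num(0)/den(0) = 3/2.7 = 1.111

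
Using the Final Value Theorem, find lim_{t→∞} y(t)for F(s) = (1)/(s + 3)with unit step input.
FVT: lim_{t→∞} y(t) = lim_{s→0} s*Y(s) where Y(s) = F(s)/s.
= lim_{s→0} F(s) = F(0) = num(0)/den(0) = 1/3 = 0.3333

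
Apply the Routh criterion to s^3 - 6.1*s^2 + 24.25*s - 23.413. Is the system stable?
Routh array:
s^3: [1, 24.25]; s^2: [-6.1, -23.413]; s^1: [20.4118]; s^0: [-23.413]
First column: [1, -6.1, 20.4118, -23.413]. Sign changes = 3.
No, unstable (3 RHP root(s))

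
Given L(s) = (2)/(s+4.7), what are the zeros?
Numerator is a nonzero constant (2) → Zeros: none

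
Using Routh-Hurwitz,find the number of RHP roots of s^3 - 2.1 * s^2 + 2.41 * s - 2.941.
Routh array:
s^3: [1, 2.41]; s^2: [-2.1, -2.941]; s^1: [1.00952]; s^0: [-2.941]
First column: [1, -2.1, 1.00952, -2.941]. Sign changes = RHP roots = 3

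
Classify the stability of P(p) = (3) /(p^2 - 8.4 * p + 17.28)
Denominator: p^2 - 8.4*p + 17.28 = (p - 3.6)(p - 4.8). Poles: 3.6, 4.8. Unstable (2 pole(s) in RHP)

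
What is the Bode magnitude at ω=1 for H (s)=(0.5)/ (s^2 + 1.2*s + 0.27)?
Substitute s = j*1: H(j1) = -0.185007 - 0.304121j.
|H(j1)| = sqrt(Re² + Im²) = 0.356.
20*log₁₀(0.356) = -8.97 dB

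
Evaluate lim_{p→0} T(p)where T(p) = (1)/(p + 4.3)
DC gain = T(0) = num(0)/den(0) = 1/4.3 = 0.2326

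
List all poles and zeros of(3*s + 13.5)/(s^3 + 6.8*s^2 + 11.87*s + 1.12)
Set denominator = 0: s^3 + 6.8*s^2 + 11.87*s + 1.12 = (s + 3.2)(s + 0.1)(s + 3.5) = 0 → Poles: -0.1, -3.2, -3.5
Set numerator = 0: 3*s + 13.5 = 0 → Zeros: -4.5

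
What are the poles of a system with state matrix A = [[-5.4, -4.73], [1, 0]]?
Eigenvalues solve det(λI - A) = 0.
Characteristic polynomial: λ^2 + 5.4*λ + 4.73 = 0.
Factor: (λ + 4.3)(λ + 1.1) = 0.
Roots: -1.1, -4.3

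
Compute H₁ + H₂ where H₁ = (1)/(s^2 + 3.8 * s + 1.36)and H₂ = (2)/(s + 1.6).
Parallel: H = H₁ + H₂ = (n₁·d₂ + n₂·d₁)/(d₁·d₂).
n₁·d₂ = s + 1.6. n₂·d₁ = 2*s^2 + 7.6*s + 2.72. Sum = 2*s^2 + 8.6*s + 4.32. d₁·d₂ = s^3 + 5.4*s^2 + 7.44*s + 2.176.
H(s) = (2*s^2 + 8.6*s + 4.32)/(s^3 + 5.4*s^2 + 7.44*s + 2.176)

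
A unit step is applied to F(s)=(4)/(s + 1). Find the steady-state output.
FVT: lim_{t→∞} y(t) = lim_{s→0} s*Y(s) where Y(s) = F(s)/s.
= lim_{s→0} F(s) = F(0) = num(0)/den(0) = 4/1 = 4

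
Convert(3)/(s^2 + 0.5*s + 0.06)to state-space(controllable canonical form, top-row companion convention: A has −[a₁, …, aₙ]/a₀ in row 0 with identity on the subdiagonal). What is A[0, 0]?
Reachable canonical form for den = s^2 + 0.5*s + 0.06: top row of A = -[a₁,a₂,...,aₙ]/a₀, ones on the subdiagonal, zeros elsewhere.
A = [[-0.5, -0.06], [1, 0]].
A[0,0] = -0.5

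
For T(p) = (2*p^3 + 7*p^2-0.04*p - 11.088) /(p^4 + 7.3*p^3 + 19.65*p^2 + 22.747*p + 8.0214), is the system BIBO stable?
Denominator: p^4 + 7.3*p^3 + 19.65*p^2 + 22.747*p + 8.0214 = (p + 0.6)(p + 2.9)(p^2 + 3.8*p + 4.61). Poles: -0.6, -1.9 + 1j, -1.9 - 1j, -2.9. All Re(p)<0: Yes (stable)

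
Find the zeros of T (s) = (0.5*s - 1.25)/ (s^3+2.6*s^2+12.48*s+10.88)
Set numerator = 0: 0.5*s - 1.25 = 0 → Zeros: 2.5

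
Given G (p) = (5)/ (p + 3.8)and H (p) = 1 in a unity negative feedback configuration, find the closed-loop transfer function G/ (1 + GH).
Closed-loop T = G/(1+GH).
Numerator: G_num * H_den = 5.
Denominator: G_den * H_den + G_num * H_num = (p + 3.8) + (5) = p + 8.8.
T(p) = (5)/(p + 8.8)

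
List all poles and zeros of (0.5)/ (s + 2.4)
Set denominator = 0: s + 2.4 = 0 → Poles: -2.4
Numerator is a nonzero constant (0.5) → Zeros: none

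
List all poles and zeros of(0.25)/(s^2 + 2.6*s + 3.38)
Set denominator = 0: s^2 + 2.6*s + 3.38 = 0 → Poles: -1.3 + 1.3j, -1.3 - 1.3j
Numerator is a nonzero constant (0.25) → Zeros: none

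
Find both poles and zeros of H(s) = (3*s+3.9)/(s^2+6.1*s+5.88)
Set denominator = 0: s^2 + 6.1*s + 5.88 = (s + 1.2)(s + 4.9) = 0 → Poles: -1.2, -4.9
Set numerator = 0: 3*s + 3.9 = 0 → Zeros: -1.3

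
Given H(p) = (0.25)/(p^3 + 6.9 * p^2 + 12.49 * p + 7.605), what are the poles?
Set denominator = 0: p^3 + 6.9*p^2 + 12.49*p + 7.605 = (p + 4.5)(p^2 + 2.4*p + 1.69) = 0 → Poles: -1.2 + 0.5j, -1.2 - 0.5j, -4.5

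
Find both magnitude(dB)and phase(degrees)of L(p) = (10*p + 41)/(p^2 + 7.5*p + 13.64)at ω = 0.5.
Substitute p = j*0.5: L(j0.5) = 2.93626 - 0.448916j.
|L| = 20*log₁₀(sqrt(Re²+Im²)) = 9.46 dB.
∠L = atan2(Im, Re) = -8.69°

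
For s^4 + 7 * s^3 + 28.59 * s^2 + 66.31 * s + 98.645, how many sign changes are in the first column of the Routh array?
Routh array:
s^4: [1, 28.59, 98.645]; s^3: [7, 66.31]; s^2: [19.1171, 98.645]; s^1: [30.1898]; s^0: [98.645]
First column: [1, 7, 19.1171, 30.1898, 98.645]. Sign changes = 0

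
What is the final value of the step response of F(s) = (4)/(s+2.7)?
FVT: lim_{t→∞} y(t) = lim_{s→0} s*Y(s) where Y(s) = F(s)/s.
= lim_{s→0} F(s) = F(0) = num(0)/den(0) = 4/2.7 = 1.481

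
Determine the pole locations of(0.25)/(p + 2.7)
Set denominator = 0: p + 2.7 = 0 → Poles: -2.7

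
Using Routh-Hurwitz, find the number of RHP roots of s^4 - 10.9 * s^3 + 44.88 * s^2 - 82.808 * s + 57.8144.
Routh array:
s^4: [1, 44.88, 57.8144]; s^3: [-10.9, -82.808]; s^2: [37.2829, 57.8144]; s^1: [-65.9054]; s^0: [57.8144]
First column: [1, -10.9, 37.2829, -65.9054, 57.8144]. Sign changes = RHP roots = 4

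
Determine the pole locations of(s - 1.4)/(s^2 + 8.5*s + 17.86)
Set denominator = 0: s^2 + 8.5*s + 17.86 = (s + 4.7)(s + 3.8) = 0 → Poles: -3.8, -4.7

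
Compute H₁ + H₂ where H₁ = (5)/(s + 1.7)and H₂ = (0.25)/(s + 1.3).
Parallel: H = H₁ + H₂ = (n₁·d₂ + n₂·d₁)/(d₁·d₂).
n₁·d₂ = 5*s + 6.5. n₂·d₁ = 0.25*s + 0.425. Sum = 5.25*s + 6.925. d₁·d₂ = s^2 + 3*s + 2.21.
H(s) = (5.25*s + 6.925)/(s^2 + 3*s + 2.21)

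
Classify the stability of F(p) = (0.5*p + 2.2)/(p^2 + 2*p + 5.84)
Denominator: p^2 + 2*p + 5.84. Poles: -1 + 2.2j, -1 - 2.2j. Stable (all poles in LHP)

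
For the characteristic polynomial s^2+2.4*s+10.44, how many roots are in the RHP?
Poles: -1.2 + 3j, -1.2 - 3j. RHP poles (Re>0): 0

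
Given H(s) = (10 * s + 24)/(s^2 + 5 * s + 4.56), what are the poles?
Set denominator = 0: s^2 + 5*s + 4.56 = (s + 1.2)(s + 3.8) = 0 → Poles: -1.2, -3.8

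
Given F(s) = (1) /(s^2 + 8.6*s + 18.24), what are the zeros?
Numerator is a nonzero constant (1) → Zeros: none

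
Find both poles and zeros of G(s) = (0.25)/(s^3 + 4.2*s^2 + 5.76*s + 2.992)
Set denominator = 0: s^3 + 4.2*s^2 + 5.76*s + 2.992 = (s + 2.2)(s^2 + 2*s + 1.36) = 0 → Poles: -1 + 0.6j, -1 - 0.6j, -2.2
Numerator is a nonzero constant (0.25) → Zeros: none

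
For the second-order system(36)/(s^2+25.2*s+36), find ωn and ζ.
Standard form: ωn²/(s²+2ζωn·s+ωn²).
const=36=ωn² → ωn=6, s coeff=25.2=2ζωn → ζ=2.1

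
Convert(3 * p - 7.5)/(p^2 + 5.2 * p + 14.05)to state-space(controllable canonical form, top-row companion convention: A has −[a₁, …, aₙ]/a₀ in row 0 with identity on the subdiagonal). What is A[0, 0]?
Reachable canonical form for den = p^2 + 5.2*p + 14.05: top row of A = -[a₁,a₂,...,aₙ]/a₀, ones on the subdiagonal, zeros elsewhere.
A = [[-5.2, -14.05], [1, 0]].
A[0,0] = -5.2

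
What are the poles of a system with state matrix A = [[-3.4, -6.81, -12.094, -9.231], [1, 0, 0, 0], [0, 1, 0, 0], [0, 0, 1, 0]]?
Eigenvalues solve det(λI - A) = 0.
Characteristic polynomial: λ^4 + 3.4*λ^3 + 6.81*λ^2 + 12.094*λ + 9.231 = 0.
Factor: (λ + 1.7)(λ + 1.5)(λ^2 + 0.2*λ + 3.62) = 0.
Roots: -0.1 + 1.9j, -0.1 - 1.9j, -1.5, -1.7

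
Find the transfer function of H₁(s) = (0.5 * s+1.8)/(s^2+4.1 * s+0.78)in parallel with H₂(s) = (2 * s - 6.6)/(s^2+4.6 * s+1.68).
Parallel: H = H₁ + H₂ = (n₁·d₂ + n₂·d₁)/(d₁·d₂).
n₁·d₂ = 0.5*s^3 + 4.1*s^2 + 9.12*s + 3.024. n₂·d₁ = 2*s^3 + 1.6*s^2 - 25.5*s - 5.148. Sum = 2.5*s^3 + 5.7*s^2 - 16.38*s - 2.124. d₁·d₂ = s^4 + 8.7*s^3 + 21.32*s^2 + 10.476*s + 1.3104.
H(s) = (2.5*s^3 + 5.7*s^2 - 16.38*s - 2.124)/(s^4 + 8.7*s^3 + 21.32*s^2 + 10.476*s + 1.3104)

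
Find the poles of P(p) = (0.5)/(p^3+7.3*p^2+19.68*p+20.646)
Set denominator = 0: p^3 + 7.3*p^2 + 19.68*p + 20.646 = (p + 3.1)(p^2 + 4.2*p + 6.66) = 0 → Poles: -2.1 + 1.5j, -2.1 - 1.5j, -3.1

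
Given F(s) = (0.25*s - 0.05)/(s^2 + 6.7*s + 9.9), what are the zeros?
Set numerator = 0: 0.25*s - 0.05 = 0 → Zeros: 0.2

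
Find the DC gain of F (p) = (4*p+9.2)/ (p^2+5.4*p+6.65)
DC gain = F(0) = num(0)/den(0) = 9.2/6.65 = 1.383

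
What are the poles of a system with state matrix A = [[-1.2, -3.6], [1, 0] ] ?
Eigenvalues solve det(λI - A) = 0.
Characteristic polynomial: λ^2 + 1.2*λ + 3.6 = 0.
Roots: -0.6 + 1.8j, -0.6 - 1.8j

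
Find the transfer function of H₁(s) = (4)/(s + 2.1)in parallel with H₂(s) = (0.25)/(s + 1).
Parallel: H = H₁ + H₂ = (n₁·d₂ + n₂·d₁)/(d₁·d₂).
n₁·d₂ = 4*s + 4. n₂·d₁ = 0.25*s + 0.525. Sum = 4.25*s + 4.525. d₁·d₂ = s^2 + 3.1*s + 2.1.
H(s) = (4.25*s + 4.525)/(s^2 + 3.1*s + 2.1)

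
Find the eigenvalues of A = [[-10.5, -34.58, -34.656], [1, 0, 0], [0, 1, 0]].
Eigenvalues solve det(λI - A) = 0.
Characteristic polynomial: λ^3 + 10.5*λ^2 + 34.58*λ + 34.656 = 0.
Factor: (λ + 3.8)(λ + 4.8)(λ + 1.9) = 0.
Roots: -1.9, -3.8, -4.8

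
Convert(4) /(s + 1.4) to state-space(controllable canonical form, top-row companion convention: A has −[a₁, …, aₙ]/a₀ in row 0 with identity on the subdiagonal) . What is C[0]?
Reachable canonical form: C = numerator coefficients (right-aligned, zero-padded to length n).
num = 4, C = [[4]].
C[0] = 4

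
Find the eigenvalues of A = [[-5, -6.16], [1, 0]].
Eigenvalues solve det(λI - A) = 0.
Characteristic polynomial: λ^2 + 5*λ + 6.16 = 0.
Factor: (λ + 2.2)(λ + 2.8) = 0.
Roots: -2.2, -2.8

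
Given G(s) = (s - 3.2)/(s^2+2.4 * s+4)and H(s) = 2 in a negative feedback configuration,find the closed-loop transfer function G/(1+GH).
Closed-loop T = G/(1+GH).
Numerator: G_num * H_den = s - 3.2.
Denominator: G_den * H_den + G_num * H_num = (s^2 + 2.4*s + 4) + (2*s - 6.4) = s^2 + 4.4*s - 2.4.
T(s) = (s - 3.2)/(s^2 + 4.4*s - 2.4)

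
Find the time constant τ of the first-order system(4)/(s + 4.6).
First-order system: τ = -1/pole. Pole = -4.6. τ = -1/(-4.6) = 0.2174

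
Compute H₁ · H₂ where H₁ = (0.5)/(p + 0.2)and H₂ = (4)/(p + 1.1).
Series: H = H₁ · H₂ = (n₁·n₂)/(d₁·d₂).
Num: n₁·n₂ = 2. Den: d₁·d₂ = p^2 + 1.3*p + 0.22.
H(p) = (2)/(p^2 + 1.3*p + 0.22)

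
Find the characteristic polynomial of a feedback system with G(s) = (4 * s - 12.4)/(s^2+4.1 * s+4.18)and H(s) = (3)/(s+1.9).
Characteristic poly = G_den * H_den + G_num * H_num = (s^3 + 6*s^2 + 11.97*s + 7.942) + (12*s - 37.2) = s^3 + 6*s^2 + 23.97*s - 29.258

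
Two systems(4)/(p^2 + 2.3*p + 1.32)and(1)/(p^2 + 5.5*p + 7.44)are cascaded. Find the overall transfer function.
Series: H = H₁ · H₂ = (n₁·n₂)/(d₁·d₂).
Num: n₁·n₂ = 4. Den: d₁·d₂ = p^4 + 7.8*p^3 + 21.41*p^2 + 24.372*p + 9.8208.
H(p) = (4)/(p^4 + 7.8*p^3 + 21.41*p^2 + 24.372*p + 9.8208)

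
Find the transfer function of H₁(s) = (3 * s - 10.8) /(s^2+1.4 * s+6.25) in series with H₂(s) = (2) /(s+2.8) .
Series: H = H₁ · H₂ = (n₁·n₂)/(d₁·d₂).
Num: n₁·n₂ = 6*s - 21.6. Den: d₁·d₂ = s^3 + 4.2*s^2 + 10.17*s + 17.5.
H(s) = (6*s - 21.6)/(s^3 + 4.2*s^2 + 10.17*s + 17.5)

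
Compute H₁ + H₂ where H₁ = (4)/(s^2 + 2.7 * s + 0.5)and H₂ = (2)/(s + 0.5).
Parallel: H = H₁ + H₂ = (n₁·d₂ + n₂·d₁)/(d₁·d₂).
n₁·d₂ = 4*s + 2. n₂·d₁ = 2*s^2 + 5.4*s + 1. Sum = 2*s^2 + 9.4*s + 3. d₁·d₂ = s^3 + 3.2*s^2 + 1.85*s + 0.25.
H(s) = (2*s^2 + 9.4*s + 3)/(s^3 + 3.2*s^2 + 1.85*s + 0.25)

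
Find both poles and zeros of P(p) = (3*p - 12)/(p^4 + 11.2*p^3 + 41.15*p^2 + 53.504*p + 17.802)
Set denominator = 0: p^4 + 11.2*p^3 + 41.15*p^2 + 53.504*p + 17.802 = (p + 0.5)(p + 4.6)(p + 4.3)(p + 1.8) = 0 → Poles: -0.5, -1.8, -4.3, -4.6
Set numerator = 0: 3*p - 12 = 0 → Zeros: 4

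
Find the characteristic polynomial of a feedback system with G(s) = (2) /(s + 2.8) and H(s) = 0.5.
Characteristic poly = G_den * H_den + G_num * H_num = (s + 2.8) + (1) = s + 3.8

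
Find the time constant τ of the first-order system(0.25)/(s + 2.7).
First-order system: τ = -1/pole. Pole = -2.7. τ = -1/(-2.7) = 0.3704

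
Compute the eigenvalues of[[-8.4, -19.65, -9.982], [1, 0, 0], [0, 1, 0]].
Eigenvalues solve det(λI - A) = 0.
Characteristic polynomial: λ^3 + 8.4*λ^2 + 19.65*λ + 9.982 = 0.
Factor: (λ + 0.7)(λ + 3.1)(λ + 4.6) = 0.
Roots: -0.7, -3.1, -4.6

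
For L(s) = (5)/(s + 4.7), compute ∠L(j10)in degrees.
Substitute s = j*10: L(j10) = 0.192481 - 0.409534j.
∠L(j10) = atan2(Im, Re) = atan2(-0.409534, 0.192481) = -64.83°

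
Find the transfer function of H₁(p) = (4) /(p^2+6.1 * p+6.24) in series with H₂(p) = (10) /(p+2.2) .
Series: H = H₁ · H₂ = (n₁·n₂)/(d₁·d₂).
Num: n₁·n₂ = 40. Den: d₁·d₂ = p^3 + 8.3*p^2 + 19.66*p + 13.728.
H(p) = (40)/(p^3 + 8.3*p^2 + 19.66*p + 13.728)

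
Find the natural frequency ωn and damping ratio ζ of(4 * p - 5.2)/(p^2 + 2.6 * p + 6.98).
Underdamped: complex pole -1.3 + 2.3j. ωn = |pole| = 2.642, ζ = -Re(pole)/ωn = 0.4921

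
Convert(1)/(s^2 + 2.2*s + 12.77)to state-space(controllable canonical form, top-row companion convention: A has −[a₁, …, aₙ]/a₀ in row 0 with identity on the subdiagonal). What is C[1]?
Reachable canonical form: C = numerator coefficients (right-aligned, zero-padded to length n).
num = 1, C = [[0, 1]].
C[1] = 1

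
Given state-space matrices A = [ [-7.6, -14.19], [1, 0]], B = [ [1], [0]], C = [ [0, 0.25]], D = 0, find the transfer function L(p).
L(p) = C(pI - A)⁻¹B + D.
Characteristic polynomial det(pI - A) = p^2 + 7.6*p + 14.19.
Numerator from C·adj(pI-A)·B + D·det(pI-A) = 0.25.
L(p) = (0.25)/(p^2 + 7.6*p + 14.19)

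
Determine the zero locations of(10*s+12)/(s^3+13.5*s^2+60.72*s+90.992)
Set numerator = 0: 10*s + 12 = 0 → Zeros: -1.2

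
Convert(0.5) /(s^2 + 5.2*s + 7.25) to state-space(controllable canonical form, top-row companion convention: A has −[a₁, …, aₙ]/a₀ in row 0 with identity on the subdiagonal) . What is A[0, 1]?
Reachable canonical form for den = s^2 + 5.2*s + 7.25: top row of A = -[a₁,a₂,...,aₙ]/a₀, ones on the subdiagonal, zeros elsewhere.
A = [[-5.2, -7.25], [1, 0]].
A[0,1] = -7.25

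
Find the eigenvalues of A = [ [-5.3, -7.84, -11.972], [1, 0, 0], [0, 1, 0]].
Eigenvalues solve det(λI - A) = 0.
Characteristic polynomial: λ^3 + 5.3*λ^2 + 7.84*λ + 11.972 = 0.
Factor: (λ + 4.1)(λ^2 + 1.2*λ + 2.92) = 0.
Roots: -0.6 + 1.6j, -0.6 - 1.6j, -4.1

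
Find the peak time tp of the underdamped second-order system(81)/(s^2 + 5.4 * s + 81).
Standard form: ωn²/(s²+2ζωn·s+ωn²) → ωn = 9, ζ = 0.3.
ωd = ωn·√(1-ζ²) = 9·√(1-0.3²) = 8.585.
tp = π/ωd = π/8.585 = 0.3659 s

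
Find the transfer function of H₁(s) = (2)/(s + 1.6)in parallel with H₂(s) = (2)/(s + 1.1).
Parallel: H = H₁ + H₂ = (n₁·d₂ + n₂·d₁)/(d₁·d₂).
n₁·d₂ = 2*s + 2.2. n₂·d₁ = 2*s + 3.2. Sum = 4*s + 5.4. d₁·d₂ = s^2 + 2.7*s + 1.76.
H(s) = (4*s + 5.4)/(s^2 + 2.7*s + 1.76)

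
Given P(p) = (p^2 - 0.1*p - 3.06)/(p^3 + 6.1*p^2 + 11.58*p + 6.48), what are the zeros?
Set numerator = 0: p^2 - 0.1*p - 3.06 = (p - 1.8)(p + 1.7) = 0 → Zeros: -1.7, 1.8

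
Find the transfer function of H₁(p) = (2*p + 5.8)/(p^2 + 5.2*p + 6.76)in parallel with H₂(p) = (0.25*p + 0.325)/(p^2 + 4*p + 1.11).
Parallel: H = H₁ + H₂ = (n₁·d₂ + n₂·d₁)/(d₁·d₂).
n₁·d₂ = 2*p^3 + 13.8*p^2 + 25.42*p + 6.438. n₂·d₁ = 0.25*p^3 + 1.625*p^2 + 3.38*p + 2.197. Sum = 2.25*p^3 + 15.425*p^2 + 28.8*p + 8.635. d₁·d₂ = p^4 + 9.2*p^3 + 28.67*p^2 + 32.812*p + 7.5036.
H(p) = (2.25*p^3 + 15.425*p^2 + 28.8*p + 8.635)/(p^4 + 9.2*p^3 + 28.67*p^2 + 32.812*p + 7.5036)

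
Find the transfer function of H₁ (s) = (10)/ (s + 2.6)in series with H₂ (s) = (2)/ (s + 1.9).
Series: H = H₁ · H₂ = (n₁·n₂)/(d₁·d₂).
Num: n₁·n₂ = 20. Den: d₁·d₂ = s^2 + 4.5*s + 4.94.
H(s) = (20)/(s^2 + 4.5*s + 4.94)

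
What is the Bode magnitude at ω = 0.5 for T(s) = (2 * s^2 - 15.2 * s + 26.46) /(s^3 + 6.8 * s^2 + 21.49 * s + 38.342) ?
Substitute s = j*0.5: T(j0.5) = 0.598119 - 0.380766j.
|T(j0.5)| = sqrt(Re² + Im²) = 0.709.
20*log₁₀(0.709) = -2.99 dB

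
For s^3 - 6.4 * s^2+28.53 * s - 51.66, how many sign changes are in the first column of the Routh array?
Routh array:
s^3: [1, 28.53]; s^2: [-6.4, -51.66]; s^1: [20.4581]; s^0: [-51.66]
First column: [1, -6.4, 20.4581, -51.66]. Sign changes = 3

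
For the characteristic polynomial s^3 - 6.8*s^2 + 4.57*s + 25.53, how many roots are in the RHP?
s^3 - 6.8*s^2 + 4.57*s + 25.53 = (s - 3.7)(s + 1.5)(s - 4.6). Poles: -1.5, 3.7, 4.6. RHP poles (Re>0): 2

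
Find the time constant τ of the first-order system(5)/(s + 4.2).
First-order system: τ = -1/pole. Pole = -4.2. τ = -1/(-4.2) = 0.2381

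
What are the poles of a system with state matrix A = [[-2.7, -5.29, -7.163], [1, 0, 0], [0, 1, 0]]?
Eigenvalues solve det(λI - A) = 0.
Characteristic polynomial: λ^3 + 2.7*λ^2 + 5.29*λ + 7.163 = 0.
Factor: (λ + 1.9)(λ^2 + 0.8*λ + 3.77) = 0.
Roots: -0.4 + 1.9j, -0.4 - 1.9j, -1.9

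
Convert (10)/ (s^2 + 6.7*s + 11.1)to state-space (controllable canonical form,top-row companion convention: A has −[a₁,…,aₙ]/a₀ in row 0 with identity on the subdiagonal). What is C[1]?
Reachable canonical form: C = numerator coefficients (right-aligned, zero-padded to length n).
num = 10, C = [[0, 10]].
C[1] = 10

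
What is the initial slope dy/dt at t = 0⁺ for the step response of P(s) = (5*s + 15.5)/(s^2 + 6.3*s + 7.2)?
IVT: y'(0⁺) = lim_{s→∞} s²·Y(s) = lim_{s→∞} s·P(s).
deg(num) = 1, deg(den) = 2, relative degree = 1, so s·P(s) → (leading num)/(leading den) = 5/1 = 5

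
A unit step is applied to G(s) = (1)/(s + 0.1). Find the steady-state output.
FVT: lim_{t→∞} y(t) = lim_{s→0} s*Y(s) where Y(s) = G(s)/s.
= lim_{s→0} G(s) = G(0) = num(0)/den(0) = 1/0.1 = 10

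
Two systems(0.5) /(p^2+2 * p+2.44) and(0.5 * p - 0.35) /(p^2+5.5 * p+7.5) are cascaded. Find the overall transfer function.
Series: H = H₁ · H₂ = (n₁·n₂)/(d₁·d₂).
Num: n₁·n₂ = 0.25*p - 0.175. Den: d₁·d₂ = p^4 + 7.5*p^3 + 20.94*p^2 + 28.42*p + 18.3.
H(p) = (0.25*p - 0.175)/(p^4 + 7.5*p^3 + 20.94*p^2 + 28.42*p + 18.3)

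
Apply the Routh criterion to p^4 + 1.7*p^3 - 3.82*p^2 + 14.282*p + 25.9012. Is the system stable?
Routh array:
p^4: [1, -3.82, 25.9012]; p^3: [1.7, 14.282]; p^2: [-12.2212, 25.9012]; p^1: [17.8849]; p^0: [25.9012]
First column: [1, 1.7, -12.2212, 17.8849, 25.9012]. Sign changes = 2.
No, unstable (2 RHP root(s))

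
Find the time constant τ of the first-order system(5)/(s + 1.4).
First-order system: τ = -1/pole. Pole = -1.4. τ = -1/(-1.4) = 0.7143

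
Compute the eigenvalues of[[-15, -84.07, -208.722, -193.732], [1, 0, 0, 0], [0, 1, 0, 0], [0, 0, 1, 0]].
Eigenvalues solve det(λI - A) = 0.
Characteristic polynomial: λ^4 + 15*λ^3 + 84.07*λ^2 + 208.722*λ + 193.732 = 0.
Factor: (λ + 4.4)(λ + 3.7)(λ + 3.4)(λ + 3.5) = 0.
Roots: -3.4, -3.5, -3.7, -4.4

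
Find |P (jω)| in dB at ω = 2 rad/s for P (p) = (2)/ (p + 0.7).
Substitute p = j*2: P(j2) = 0.311804 - 0.890869j.
|P(j2)| = sqrt(Re² + Im²) = 0.9439.
20*log₁₀(0.9439) = -0.50 dB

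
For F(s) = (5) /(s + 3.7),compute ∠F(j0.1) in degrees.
Substitute s = j*0.1: F(j0.1) = 1.35036 - 0.0364964j.
∠F(j0.1) = atan2(Im, Re) = atan2(-0.0364964, 1.35036) = -1.55°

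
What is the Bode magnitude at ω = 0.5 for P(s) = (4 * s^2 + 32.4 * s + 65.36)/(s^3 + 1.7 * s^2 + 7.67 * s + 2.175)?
Substitute s = j*0.5: P(j0.5) = 10.2654 - 12.5055j.
|P(j0.5)| = sqrt(Re² + Im²) = 16.18.
20*log₁₀(16.18) = 24.18 dB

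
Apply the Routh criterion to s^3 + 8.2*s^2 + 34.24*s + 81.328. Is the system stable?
Routh array:
s^3: [1, 34.24]; s^2: [8.2, 81.328]; s^1: [24.322]; s^0: [81.328]
First column: [1, 8.2, 24.322, 81.328]. Sign changes = 0.
Yes, stable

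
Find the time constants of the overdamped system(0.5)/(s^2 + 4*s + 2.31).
Overdamped: real poles at -0.7, -3.3. τ = -1/pole → τ₁ = 1.429, τ₂ = 0.303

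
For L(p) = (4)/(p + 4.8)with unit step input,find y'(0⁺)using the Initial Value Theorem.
IVT: y'(0⁺) = lim_{p→∞} p²·Y(p) = lim_{p→∞} p·L(p).
deg(num) = 0, deg(den) = 1, relative degree = 1, so p·L(p) → (leading num)/(leading den) = 4/1 = 4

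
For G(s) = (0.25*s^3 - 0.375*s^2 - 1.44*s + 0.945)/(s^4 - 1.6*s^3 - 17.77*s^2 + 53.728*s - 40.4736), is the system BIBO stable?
Denominator: s^4 - 1.6*s^3 - 17.77*s^2 + 53.728*s - 40.4736 = (s - 1.6)(s - 1.7)(s + 4.8)(s - 3.1). Poles: -4.8, 1.6, 1.7, 3.1. All Re(p)<0: No (unstable)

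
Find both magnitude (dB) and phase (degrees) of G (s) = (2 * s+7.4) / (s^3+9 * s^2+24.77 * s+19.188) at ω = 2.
Substitute s = j*2: G(j2) = 0.0207902 - 0.186556j.
|G| = 20*log₁₀(sqrt(Re²+Im²)) = -14.53 dB.
∠G = atan2(Im, Re) = -83.64°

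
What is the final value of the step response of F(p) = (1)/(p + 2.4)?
FVT: lim_{t→∞} y(t) = lim_{p→0} p*Y(p) where Y(p) = F(p)/p.
= lim_{p→0} F(p) = F(0) = num(0)/den(0) = 1/2.4 = 0.4167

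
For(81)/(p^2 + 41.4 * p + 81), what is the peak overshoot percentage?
Standard form: ωn²/(p²+2ζωn·p+ωn²) → ωn = 9, ζ = 2.3.
ζ ≥ 1, so the response is non-oscillatory: peak overshoot = 0%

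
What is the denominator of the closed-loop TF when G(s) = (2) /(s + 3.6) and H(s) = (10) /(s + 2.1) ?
Characteristic poly = G_den * H_den + G_num * H_num = (s^2 + 5.7*s + 7.56) + (20) = s^2 + 5.7*s + 27.56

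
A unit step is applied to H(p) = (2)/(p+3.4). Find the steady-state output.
FVT: lim_{t→∞} y(t) = lim_{p→0} p*Y(p) where Y(p) = H(p)/p.
= lim_{p→0} H(p) = H(0) = num(0)/den(0) = 2/3.4 = 0.5882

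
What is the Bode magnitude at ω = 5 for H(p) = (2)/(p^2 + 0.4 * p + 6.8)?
Substitute p = j*5: H(j5) = -0.108579 - 0.0119318j.
|H(j5)| = sqrt(Re² + Im²) = 0.1092.
20*log₁₀(0.1092) = -19.23 dB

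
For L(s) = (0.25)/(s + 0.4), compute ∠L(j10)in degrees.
Substitute s = j*10: L(j10) = 0.000998403 - 0.0249601j.
∠L(j10) = atan2(Im, Re) = atan2(-0.0249601, 0.000998403) = -87.71°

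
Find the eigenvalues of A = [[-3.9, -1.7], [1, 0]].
Eigenvalues solve det(λI - A) = 0.
Characteristic polynomial: λ^2 + 3.9*λ + 1.7 = 0.
Factor: (λ + 3.4)(λ + 0.5) = 0.
Roots: -0.5, -3.4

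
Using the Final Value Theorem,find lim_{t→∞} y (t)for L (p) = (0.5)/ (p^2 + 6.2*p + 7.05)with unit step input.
FVT: lim_{t→∞} y(t) = lim_{p→0} p*Y(p) where Y(p) = L(p)/p.
= lim_{p→0} L(p) = L(0) = num(0)/den(0) = 0.5/7.05 = 0.07092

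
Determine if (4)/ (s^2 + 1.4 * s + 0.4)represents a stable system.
Denominator: s^2 + 1.4*s + 0.4 = (s + 1)(s + 0.4). Poles: -0.4, -1. All Re(p)<0: Yes (stable)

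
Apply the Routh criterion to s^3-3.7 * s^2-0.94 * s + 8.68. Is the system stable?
Routh array:
s^3: [1, -0.94]; s^2: [-3.7, 8.68]; s^1: [1.40595]; s^0: [8.68]
First column: [1, -3.7, 1.40595, 8.68]. Sign changes = 2.
No, unstable (2 RHP root(s))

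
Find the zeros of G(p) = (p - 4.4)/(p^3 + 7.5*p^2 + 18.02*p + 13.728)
Set numerator = 0: p - 4.4 = 0 → Zeros: 4.4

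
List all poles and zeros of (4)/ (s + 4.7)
Set denominator = 0: s + 4.7 = 0 → Poles: -4.7
Numerator is a nonzero constant (4) → Zeros: none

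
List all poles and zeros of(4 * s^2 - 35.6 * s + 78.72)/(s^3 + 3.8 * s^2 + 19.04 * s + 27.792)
Set denominator = 0: s^3 + 3.8*s^2 + 19.04*s + 27.792 = (s + 1.8)(s^2 + 2*s + 15.44) = 0 → Poles: -1 + 3.8j, -1 - 3.8j, -1.8
Set numerator = 0: 4*s^2 - 35.6*s + 78.72 = 4*(s - 4.1)(s - 4.8) = 0 → Zeros: 4.1, 4.8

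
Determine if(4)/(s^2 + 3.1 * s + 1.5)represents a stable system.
Denominator: s^2 + 3.1*s + 1.5 = (s + 0.6)(s + 2.5). Poles: -0.6, -2.5. All Re(p)<0: Yes (stable)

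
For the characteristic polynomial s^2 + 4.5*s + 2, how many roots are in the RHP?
s^2 + 4.5*s + 2 = (s + 4)(s + 0.5). Poles: -0.5, -4. RHP poles (Re>0): 0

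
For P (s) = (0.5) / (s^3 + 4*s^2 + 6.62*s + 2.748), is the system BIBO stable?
Denominator: s^3 + 4*s^2 + 6.62*s + 2.748 = (s + 0.6)(s^2 + 3.4*s + 4.58). Poles: -0.6, -1.7 + 1.3j, -1.7 - 1.3j. All Re(p)<0: Yes (stable)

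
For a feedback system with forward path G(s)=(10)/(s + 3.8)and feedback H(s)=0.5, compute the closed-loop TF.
Closed-loop T = G/(1+GH).
Numerator: G_num * H_den = 10.
Denominator: G_den * H_den + G_num * H_num = (s + 3.8) + (5) = s + 8.8.
T(s) = (10)/(s + 8.8)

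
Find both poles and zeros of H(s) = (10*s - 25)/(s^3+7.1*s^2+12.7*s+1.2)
Set denominator = 0: s^3 + 7.1*s^2 + 12.7*s + 1.2 = (s + 4)(s + 3)(s + 0.1) = 0 → Poles: -0.1, -3, -4
Set numerator = 0: 10*s - 25 = 0 → Zeros: 2.5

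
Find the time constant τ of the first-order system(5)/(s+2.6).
First-order system: τ = -1/pole. Pole = -2.6. τ = -1/(-2.6) = 0.3846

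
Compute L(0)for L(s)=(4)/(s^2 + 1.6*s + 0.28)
DC gain = L(0) = num(0)/den(0) = 4/0.28 = 14.29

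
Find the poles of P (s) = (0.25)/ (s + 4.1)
Set denominator = 0: s + 4.1 = 0 → Poles: -4.1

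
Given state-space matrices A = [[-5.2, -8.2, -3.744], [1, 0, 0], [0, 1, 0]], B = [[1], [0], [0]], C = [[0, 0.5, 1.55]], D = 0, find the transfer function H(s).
H(s) = C(sI - A)⁻¹B + D.
Characteristic polynomial det(sI - A) = s^3 + 5.2*s^2 + 8.2*s + 3.744.
Numerator from C·adj(sI-A)·B + D·det(sI-A) = 0.5*s + 1.55.
H(s) = (0.5*s + 1.55)/(s^3 + 5.2*s^2 + 8.2*s + 3.744)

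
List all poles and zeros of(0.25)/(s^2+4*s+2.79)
Set denominator = 0: s^2 + 4*s + 2.79 = (s + 0.9)(s + 3.1) = 0 → Poles: -0.9, -3.1
Numerator is a nonzero constant (0.25) → Zeros: none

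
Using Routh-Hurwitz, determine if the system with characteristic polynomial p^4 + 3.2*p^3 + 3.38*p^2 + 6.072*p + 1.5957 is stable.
Routh array:
p^4: [1, 3.38, 1.5957]; p^3: [3.2, 6.072]; p^2: [1.4825, 1.5957]; p^1: [2.62766]; p^0: [1.5957]
First column: [1, 3.2, 1.4825, 2.62766, 1.5957]. Sign changes = 0.
Yes, stable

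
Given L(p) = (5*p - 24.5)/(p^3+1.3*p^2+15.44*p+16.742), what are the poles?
Set denominator = 0: p^3 + 1.3*p^2 + 15.44*p + 16.742 = (p + 1.1)(p^2 + 0.2*p + 15.22) = 0 → Poles: -0.1 + 3.9j, -0.1 - 3.9j, -1.1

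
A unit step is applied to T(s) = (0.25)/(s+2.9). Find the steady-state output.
FVT: lim_{t→∞} y(t) = lim_{s→0} s*Y(s) where Y(s) = T(s)/s.
= lim_{s→0} T(s) = T(0) = num(0)/den(0) = 0.25/2.9 = 0.08621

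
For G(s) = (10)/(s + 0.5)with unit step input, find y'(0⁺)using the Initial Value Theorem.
IVT: y'(0⁺) = lim_{s→∞} s²·Y(s) = lim_{s→∞} s·G(s).
deg(num) = 0, deg(den) = 1, relative degree = 1, so s·G(s) → (leading num)/(leading den) = 10/1 = 10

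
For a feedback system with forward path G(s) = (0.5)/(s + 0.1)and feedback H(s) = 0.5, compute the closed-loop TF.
Closed-loop T = G/(1+GH).
Numerator: G_num * H_den = 0.5.
Denominator: G_den * H_den + G_num * H_num = (s + 0.1) + (0.25) = s + 0.35.
T(s) = (0.5)/(s + 0.35)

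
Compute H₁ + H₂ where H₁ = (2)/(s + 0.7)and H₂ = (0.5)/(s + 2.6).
Parallel: H = H₁ + H₂ = (n₁·d₂ + n₂·d₁)/(d₁·d₂).
n₁·d₂ = 2*s + 5.2. n₂·d₁ = 0.5*s + 0.35. Sum = 2.5*s + 5.55. d₁·d₂ = s^2 + 3.3*s + 1.82.
H(s) = (2.5*s + 5.55)/(s^2 + 3.3*s + 1.82)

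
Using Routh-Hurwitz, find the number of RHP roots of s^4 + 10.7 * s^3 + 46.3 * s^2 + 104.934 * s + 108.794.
Routh array:
s^4: [1, 46.3, 108.794]; s^3: [10.7, 104.934]; s^2: [36.4931, 108.794]; s^1: [73.0349]; s^0: [108.794]
First column: [1, 10.7, 36.4931, 73.0349, 108.794]. Sign changes = RHP roots = 0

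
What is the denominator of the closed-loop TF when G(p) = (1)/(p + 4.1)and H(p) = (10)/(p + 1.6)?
Characteristic poly = G_den * H_den + G_num * H_num = (p^2 + 5.7*p + 6.56) + (10) = p^2 + 5.7*p + 16.56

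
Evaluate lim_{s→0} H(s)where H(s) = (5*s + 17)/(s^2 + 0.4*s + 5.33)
DC gain = H(0) = num(0)/den(0) = 17/5.33 = 3.189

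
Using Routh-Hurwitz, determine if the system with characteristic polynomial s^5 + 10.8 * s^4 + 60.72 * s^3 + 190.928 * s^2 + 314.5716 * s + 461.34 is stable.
Routh array:
s^5: [1, 60.72, 314.5716]; s^4: [10.8, 190.928, 461.34]; s^3: [43.0415, 271.855]; s^2: [122.714, 461.34]; s^1: [110.042]; s^0: [461.34]
First column: [1, 10.8, 43.0415, 122.714, 110.042, 461.34]. Sign changes = 0.
Yes, stable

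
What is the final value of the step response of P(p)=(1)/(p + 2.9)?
FVT: lim_{t→∞} y(t) = lim_{p→0} p*Y(p) where Y(p) = P(p)/p.
= lim_{p→0} P(p) = P(0) = num(0)/den(0) = 1/2.9 = 0.3448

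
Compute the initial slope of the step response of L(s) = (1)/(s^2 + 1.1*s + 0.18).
IVT: y'(0⁺) = lim_{s→∞} s²·Y(s) = lim_{s→∞} s·L(s).
deg(num) = 0, deg(den) = 2, relative degree = 2 ≥ 2, so s·L(s) → 0. Initial slope = 0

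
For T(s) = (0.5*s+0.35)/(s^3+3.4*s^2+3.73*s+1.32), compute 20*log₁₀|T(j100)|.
Substitute s = j*100: T(j100) = -4.99728e-05 - 1.34951e-06j.
|T(j100)| = sqrt(Re² + Im²) = 4.999e-05.
20*log₁₀(4.999e-05) = -86.02 dB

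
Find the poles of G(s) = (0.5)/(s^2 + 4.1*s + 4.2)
Set denominator = 0: s^2 + 4.1*s + 4.2 = (s + 2.1)(s + 2) = 0 → Poles: -2, -2.1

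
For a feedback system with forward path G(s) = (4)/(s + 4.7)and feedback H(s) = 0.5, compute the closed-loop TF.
Closed-loop T = G/(1+GH).
Numerator: G_num * H_den = 4.
Denominator: G_den * H_den + G_num * H_num = (s + 4.7) + (2) = s + 6.7.
T(s) = (4)/(s + 6.7)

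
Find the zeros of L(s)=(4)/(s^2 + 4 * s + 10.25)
Numerator is a nonzero constant (4) → Zeros: none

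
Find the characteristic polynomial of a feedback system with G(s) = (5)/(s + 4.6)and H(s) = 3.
Characteristic poly = G_den * H_den + G_num * H_num = (s + 4.6) + (15) = s + 19.6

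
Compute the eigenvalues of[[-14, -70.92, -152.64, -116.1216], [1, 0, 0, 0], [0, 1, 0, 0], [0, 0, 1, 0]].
Eigenvalues solve det(λI - A) = 0.
Characteristic polynomial: λ^4 + 14*λ^3 + 70.92*λ^2 + 152.64*λ + 116.1216 = 0.
Factor: (λ + 4.2)(λ + 4.8)(λ + 3.2)(λ + 1.8) = 0.
Roots: -1.8, -3.2, -4.2, -4.8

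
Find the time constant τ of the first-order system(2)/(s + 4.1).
First-order system: τ = -1/pole. Pole = -4.1. τ = -1/(-4.1) = 0.2439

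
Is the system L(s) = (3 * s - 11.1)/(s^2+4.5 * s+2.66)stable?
Denominator: s^2 + 4.5*s + 2.66 = (s + 3.8)(s + 0.7). Poles: -0.7, -3.8. All Re(p)<0: Yes (stable)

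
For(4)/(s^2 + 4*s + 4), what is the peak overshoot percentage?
Standard form: ωn²/(s²+2ζωn·s+ωn²) → ωn = 2, ζ = 1.
ζ ≥ 1, so the response is non-oscillatory: peak overshoot = 0%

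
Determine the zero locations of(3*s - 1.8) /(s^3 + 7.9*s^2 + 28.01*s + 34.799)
Set numerator = 0: 3*s - 1.8 = 0 → Zeros: 0.6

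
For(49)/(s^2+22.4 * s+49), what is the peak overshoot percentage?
Standard form: ωn²/(s²+2ζωn·s+ωn²) → ωn = 7, ζ = 1.6.
ζ ≥ 1, so the response is non-oscillatory: peak overshoot = 0%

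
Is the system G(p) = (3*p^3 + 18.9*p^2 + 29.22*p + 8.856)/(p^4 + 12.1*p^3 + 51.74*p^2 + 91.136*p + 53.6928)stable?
Denominator: p^4 + 12.1*p^3 + 51.74*p^2 + 91.136*p + 53.6928 = (p + 4.7)(p + 3.4)(p + 1.2)(p + 2.8). Poles: -1.2, -2.8, -3.4, -4.7. All Re(p)<0: Yes (stable)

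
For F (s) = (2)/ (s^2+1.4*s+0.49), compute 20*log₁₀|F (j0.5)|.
Substitute s = j*0.5: F(j0.5) = 0.876552 - 2.55661j.
|F(j0.5)| = sqrt(Re² + Im²) = 2.703.
20*log₁₀(2.703) = 8.64 dB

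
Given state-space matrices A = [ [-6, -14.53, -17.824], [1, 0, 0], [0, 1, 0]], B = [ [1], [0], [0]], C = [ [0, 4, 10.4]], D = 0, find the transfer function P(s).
P(s) = C(sI - A)⁻¹B + D.
Characteristic polynomial det(sI - A) = s^3 + 6*s^2 + 14.53*s + 17.824.
Numerator from C·adj(sI-A)·B + D·det(sI-A) = 4*s + 10.4.
P(s) = (4*s + 10.4)/(s^3 + 6*s^2 + 14.53*s + 17.824)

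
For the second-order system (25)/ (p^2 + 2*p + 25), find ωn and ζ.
Standard form: ωn²/(p²+2ζωn·p+ωn²).
const=25=ωn² → ωn=5, p coeff=2=2ζωn → ζ=0.2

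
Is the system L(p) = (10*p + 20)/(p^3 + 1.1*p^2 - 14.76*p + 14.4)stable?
Denominator: p^3 + 1.1*p^2 - 14.76*p + 14.4 = (p - 2.5)(p + 4.8)(p - 1.2). Poles: -4.8, 1.2, 2.5. All Re(p)<0: No (unstable)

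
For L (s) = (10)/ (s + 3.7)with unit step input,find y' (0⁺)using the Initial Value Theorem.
IVT: y'(0⁺) = lim_{s→∞} s²·Y(s) = lim_{s→∞} s·L(s).
deg(num) = 0, deg(den) = 1, relative degree = 1, so s·L(s) → (leading num)/(leading den) = 10/1 = 10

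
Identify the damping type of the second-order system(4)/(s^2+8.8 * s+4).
Standard form: ωn²/(s²+2ζωn·s+ωn²) gives ωn=2, ζ=2.2.
Overdamped (ζ = 2.2 > 1)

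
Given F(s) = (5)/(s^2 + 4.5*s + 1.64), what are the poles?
Set denominator = 0: s^2 + 4.5*s + 1.64 = (s + 4.1)(s + 0.4) = 0 → Poles: -0.4, -4.1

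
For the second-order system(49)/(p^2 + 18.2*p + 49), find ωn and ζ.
Standard form: ωn²/(p²+2ζωn·p+ωn²).
const=49=ωn² → ωn=7, p coeff=18.2=2ζωn → ζ=1.3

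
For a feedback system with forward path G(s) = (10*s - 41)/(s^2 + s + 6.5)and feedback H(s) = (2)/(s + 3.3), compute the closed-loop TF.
Closed-loop T = G/(1+GH).
Numerator: G_num * H_den = 10*s^2 - 8*s - 135.3.
Denominator: G_den * H_den + G_num * H_num = (s^3 + 4.3*s^2 + 9.8*s + 21.45) + (20*s - 82) = s^3 + 4.3*s^2 + 29.8*s - 60.55.
T(s) = (10*s^2 - 8*s - 135.3)/(s^3 + 4.3*s^2 + 29.8*s - 60.55)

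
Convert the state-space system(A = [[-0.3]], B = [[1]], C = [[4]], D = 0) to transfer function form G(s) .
G(s) = C(sI - A)⁻¹B + D.
Characteristic polynomial det(sI - A) = s + 0.3.
Numerator from C·adj(sI-A)·B + D·det(sI-A) = 4.
G(s) = (4)/(s + 0.3)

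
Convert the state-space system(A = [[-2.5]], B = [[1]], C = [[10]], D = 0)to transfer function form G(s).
G(s) = C(sI - A)⁻¹B + D.
Characteristic polynomial det(sI - A) = s + 2.5.
Numerator from C·adj(sI-A)·B + D·det(sI-A) = 10.
G(s) = (10)/(s + 2.5)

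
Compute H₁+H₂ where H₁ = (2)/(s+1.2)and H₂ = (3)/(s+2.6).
Parallel: H = H₁ + H₂ = (n₁·d₂ + n₂·d₁)/(d₁·d₂).
n₁·d₂ = 2*s + 5.2. n₂·d₁ = 3*s + 3.6. Sum = 5*s + 8.8. d₁·d₂ = s^2 + 3.8*s + 3.12.
H(s) = (5*s + 8.8)/(s^2 + 3.8*s + 3.12)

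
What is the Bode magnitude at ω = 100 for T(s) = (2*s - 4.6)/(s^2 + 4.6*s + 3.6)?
Substitute s = j*100: T(j100) = 0.00137791 - 0.0199438j.
|T(j100)| = sqrt(Re² + Im²) = 0.01999.
20*log₁₀(0.01999) = -33.98 dB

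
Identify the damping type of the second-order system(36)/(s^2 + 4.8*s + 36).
Standard form: ωn²/(s²+2ζωn·s+ωn²) gives ωn=6, ζ=0.4.
Underdamped (ζ = 0.4 < 1)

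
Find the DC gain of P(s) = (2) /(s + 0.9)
DC gain = P(0) = num(0)/den(0) = 2/0.9 = 2.222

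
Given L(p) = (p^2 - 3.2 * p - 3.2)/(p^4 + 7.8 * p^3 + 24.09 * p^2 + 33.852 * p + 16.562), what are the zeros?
Set numerator = 0: p^2 - 3.2*p - 3.2 = (p - 4)(p + 0.8) = 0 → Zeros: -0.8, 4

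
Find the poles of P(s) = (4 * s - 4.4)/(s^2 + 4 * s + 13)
Set denominator = 0: s^2 + 4*s + 13 = 0 → Poles: -2 + 3j, -2 - 3j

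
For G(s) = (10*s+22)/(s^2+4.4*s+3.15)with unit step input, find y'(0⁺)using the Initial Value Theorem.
IVT: y'(0⁺) = lim_{s→∞} s²·Y(s) = lim_{s→∞} s·G(s).
deg(num) = 1, deg(den) = 2, relative degree = 1, so s·G(s) → (leading num)/(leading den) = 10/1 = 10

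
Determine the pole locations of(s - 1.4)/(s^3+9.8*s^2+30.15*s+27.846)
Set denominator = 0: s^3 + 9.8*s^2 + 30.15*s + 27.846 = (s + 4.2)(s + 1.7)(s + 3.9) = 0 → Poles: -1.7, -3.9, -4.2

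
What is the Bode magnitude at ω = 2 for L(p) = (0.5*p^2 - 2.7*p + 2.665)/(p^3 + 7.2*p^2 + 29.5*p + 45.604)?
Substitute p = j*2: L(j2) = -0.0916375 - 0.0432329j.
|L(j2)| = sqrt(Re² + Im²) = 0.1013.
20*log₁₀(0.1013) = -19.89 dB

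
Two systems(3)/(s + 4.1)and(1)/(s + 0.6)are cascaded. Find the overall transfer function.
Series: H = H₁ · H₂ = (n₁·n₂)/(d₁·d₂).
Num: n₁·n₂ = 3. Den: d₁·d₂ = s^2 + 4.7*s + 2.46.
H(s) = (3)/(s^2 + 4.7*s + 2.46)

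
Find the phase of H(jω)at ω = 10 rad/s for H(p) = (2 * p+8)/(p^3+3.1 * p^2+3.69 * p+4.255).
Substitute p = j*10: H(j10) = -0.0212606 + 0.00155714j.
∠H(j10) = atan2(Im, Re) = atan2(0.00155714, -0.0212606) = 175.81° (principal value).
Summing the individual angle contributions Σ∠(j10 − zᵢ) − Σ∠(j10 − pₖ) over the 1 zero(s) and 3 pole(s), each followed continuously from ω = 0 (DC phase referenced to (−180°, 180°]), gives -184.19°, i.e. the principal value - 360°. Continuous Bode phase = -184.19°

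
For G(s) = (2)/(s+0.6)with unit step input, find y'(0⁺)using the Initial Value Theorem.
IVT: y'(0⁺) = lim_{s→∞} s²·Y(s) = lim_{s→∞} s·G(s).
deg(num) = 0, deg(den) = 1, relative degree = 1, so s·G(s) → (leading num)/(leading den) = 2/1 = 2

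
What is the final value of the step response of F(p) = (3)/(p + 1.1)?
FVT: lim_{t→∞} y(t) = lim_{p→0} p*Y(p) where Y(p) = F(p)/p.
= lim_{p→0} F(p) = F(0) = num(0)/den(0) = 3/1.1 = 2.727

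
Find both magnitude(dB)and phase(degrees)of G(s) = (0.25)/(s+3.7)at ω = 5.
Substitute s = j*5: G(j5) = 0.023908 - 0.0323081j.
|G| = 20*log₁₀(sqrt(Re²+Im²)) = -27.92 dB.
∠G = atan2(Im, Re) = -53.50°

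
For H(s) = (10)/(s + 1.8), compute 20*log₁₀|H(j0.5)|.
Substitute s = j*0.5: H(j0.5) = 5.15759 - 1.43266j.
|H(j0.5)| = sqrt(Re² + Im²) = 5.353.
20*log₁₀(5.353) = 14.57 dB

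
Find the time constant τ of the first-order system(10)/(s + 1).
First-order system: τ = -1/pole. Pole = -1. τ = -1/(-1) = 1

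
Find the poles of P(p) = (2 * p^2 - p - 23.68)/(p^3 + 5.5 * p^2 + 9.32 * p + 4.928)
Set denominator = 0: p^3 + 5.5*p^2 + 9.32*p + 4.928 = (p + 2.8)(p + 1.6)(p + 1.1) = 0 → Poles: -1.1, -1.6, -2.8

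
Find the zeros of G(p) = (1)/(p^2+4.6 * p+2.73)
Numerator is a nonzero constant (1) → Zeros: none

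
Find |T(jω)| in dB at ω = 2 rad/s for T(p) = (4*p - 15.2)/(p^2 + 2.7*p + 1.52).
Substitute p = j*2: T(j2) = 2.291 + 1.76265j.
|T(j2)| = sqrt(Re² + Im²) = 2.891.
20*log₁₀(2.891) = 9.22 dB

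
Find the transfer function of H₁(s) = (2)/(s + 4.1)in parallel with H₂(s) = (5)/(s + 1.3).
Parallel: H = H₁ + H₂ = (n₁·d₂ + n₂·d₁)/(d₁·d₂).
n₁·d₂ = 2*s + 2.6. n₂·d₁ = 5*s + 20.5. Sum = 7*s + 23.1. d₁·d₂ = s^2 + 5.4*s + 5.33.
H(s) = (7*s + 23.1)/(s^2 + 5.4*s + 5.33)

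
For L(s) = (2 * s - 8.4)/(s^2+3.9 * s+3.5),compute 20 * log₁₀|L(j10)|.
Substitute s = j*10: L(j10) = 0.146826 - 0.147915j.
|L(j10)| = sqrt(Re² + Im²) = 0.2084.
20*log₁₀(0.2084) = -13.62 dB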